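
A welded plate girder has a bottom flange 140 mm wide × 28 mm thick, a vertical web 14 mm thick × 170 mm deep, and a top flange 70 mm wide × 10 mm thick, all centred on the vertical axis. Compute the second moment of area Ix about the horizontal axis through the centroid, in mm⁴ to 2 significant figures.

Ix ≈ 3.5 × 10⁷ mm⁴

Split into non-overlapping primitives; take the origin at the lower-left of the bounding box.
Bottom plate: 140 × 28, A = 3 920 mm², y = 14 mm, Ī = 256 107 mm⁴.
Web plate: 14 × 170, A = 2 380 mm², y = 113 mm, Ī = 5 731 833 mm⁴.
Top plate: 70 × 10, A = 700 mm², y = 203 mm, Ī = 5 833 mm⁴.
Centroid: ȳ = ΣA·y / ΣA = 66.56 mm.
Transfer each piece to the horizontal axis through the centroid using Ī + A·d² with d = y − 66.56:
  bottom plate: d = -52.56 mm → contributes +11 085 317 mm⁴
  web plate: d = 46.44 mm → contributes +10 864 717 mm⁴
  top plate: d = 136.4 mm → contributes +13 036 945 mm⁴
Total I = 34 986 978 mm⁴.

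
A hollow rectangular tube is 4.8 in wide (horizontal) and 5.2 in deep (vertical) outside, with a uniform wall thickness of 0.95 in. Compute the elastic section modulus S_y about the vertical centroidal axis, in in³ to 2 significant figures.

Break the section into simple shapes (no overlaps), measuring from the bottom-left corner of the bounding box.
Outer rectangle: 4.8 × 5.2, A = 24.96 in², x = 2.4 in, Ī = 47.92 in⁴.
Inner void (subtracted): 2.9 × 3.3, A = 9.57 in², x = 2.4 in, Ī = 6.707 in⁴.
By symmetry the centroid is at mid-width, x̄ = 2.4 in.
All pieces are centred on the vertical centroidal axis, so I = ΣĪ (holes subtracted) = 41.22 in⁴.
Extreme fibre distance c = 2.4 in; S = I/c = 17.17 in³.

S_y ≈ 17 in³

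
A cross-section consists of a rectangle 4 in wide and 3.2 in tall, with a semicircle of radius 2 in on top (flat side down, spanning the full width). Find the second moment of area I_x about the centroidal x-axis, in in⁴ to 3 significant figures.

I_x ≈ 38.0 in⁴

Break the section into simple shapes (no overlaps), measuring from the bottom-left corner of the bounding box.
Rectangular body: 4 × 3.2, A = 12.8 in², y = 1.6 in, Ī = 10.923 in⁴.
Semicircular cap: semicircle r = 2, A = 6.2832 in², y = 4.0488 in, Ī = 1.7561 in⁴.
Centroid: ȳ = ΣA·y / ΣA = 2.4063 in.
Transfer each piece to the centroidal x-axis using Ī + A·d² with d = y − 2.4063:
  rectangular body: d = -0.80628 in → contributes +19.244 in⁴
  semicircular cap: d = 1.6425 in → contributes +18.708 in⁴
Total I = 37.952 in⁴.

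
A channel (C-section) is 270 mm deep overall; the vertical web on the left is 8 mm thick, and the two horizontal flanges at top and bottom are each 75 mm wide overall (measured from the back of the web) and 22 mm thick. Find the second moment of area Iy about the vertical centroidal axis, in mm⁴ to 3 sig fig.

Treat the section as a set of non-overlapping primitives; coordinates are from the bounding-box lower-left.
Web: 8 × 270, A = 2 160 mm², x = 4 mm, Ī = 11 520 mm⁴.
Top flange (beyond web): 67 × 22, A = 1 474 mm², x = 41.5 mm, Ī = 551 399 mm⁴.
Bottom flange (beyond web): 67 × 22, A = 1 474 mm², x = 41.5 mm, Ī = 551 399 mm⁴.
Centroid: x̄ = ΣA·x / ΣA = 25.643 mm.
Transfer each piece to the vertical centroidal axis using Ī + A·d² with d = x − 25.643:
  web: d = -21.643 mm → contributes +1 023 261 mm⁴
  top flange (beyond web): d = 15.857 mm → contributes +922 050 mm⁴
  bottom flange (beyond web): d = 15.857 mm → contributes +922 050 mm⁴
Total I = 2 867 362 mm⁴.

Iy ≈ 2.87 × 10⁶ mm⁴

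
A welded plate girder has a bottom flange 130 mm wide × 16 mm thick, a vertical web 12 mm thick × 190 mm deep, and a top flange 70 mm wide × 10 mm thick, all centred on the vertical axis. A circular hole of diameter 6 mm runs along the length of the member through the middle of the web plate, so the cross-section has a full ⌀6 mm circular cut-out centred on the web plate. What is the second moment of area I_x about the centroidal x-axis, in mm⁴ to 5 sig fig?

I_x ≈ 3.1841 × 10⁷ mm⁴

Split into non-overlapping primitives; take the origin at the lower-left of the bounding box.
Bottom plate: 130 × 16, A = 2 080 mm², y = 8 mm, Ī = 44373.33 mm⁴.
Web plate: 12 × 190, A = 2 280 mm², y = 111 mm, Ī = 6 859 000 mm⁴.
Top plate: 70 × 10, A = 700 mm², y = 211 mm, Ī = 5833.333 mm⁴.
Hole (subtracted): ⌀6, A = 28.27433 mm², y = 111 mm, Ī = 63.61725 mm⁴.
Centroid: ȳ = ΣA·y / ΣA = 82.33389 mm.
Transfer each piece to the centroidal x-axis using Ī + A·d² with d = y − 82.33389:
  bottom plate: d = -74.33389 mm → contributes +11 537 470 mm⁴
  web plate: d = 28.66611 mm → contributes +8 732 581 mm⁴
  top plate: d = 128.6661 mm → contributes +11 594 311 mm⁴
  hole: d = 28.66611 mm → contributes −23297.93 mm⁴
Total I = 31 841 063 mm⁴.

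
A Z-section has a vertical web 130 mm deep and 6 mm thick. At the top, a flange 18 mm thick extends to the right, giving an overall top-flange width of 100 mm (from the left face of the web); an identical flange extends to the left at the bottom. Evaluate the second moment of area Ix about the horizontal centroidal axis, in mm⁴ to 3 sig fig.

Treat the section as a set of non-overlapping primitives; coordinates are from the bounding-box lower-left.
Web: 6 × 130, A = 780 mm², y = 65 mm, Ī = 1 098 500 mm⁴.
Top flange (beyond web): 94 × 18, A = 1 692 mm², y = 121 mm, Ī = 45 684 mm⁴.
Bottom flange (beyond web): 94 × 18, A = 1 692 mm², y = 9 mm, Ī = 45 684 mm⁴.
Centroid: ȳ = ΣA·y / ΣA = 65 mm.
Transfer each piece to the horizontal centroidal axis using Ī + A·d² with d = y − 65:
  web: d = 0 mm → contributes +1 098 500 mm⁴
  top flange (beyond web): d = 56 mm → contributes +5 351 796 mm⁴
  bottom flange (beyond web): d = -56 mm → contributes +5 351 796 mm⁴
Total I = 11 802 092 mm⁴.

Ix ≈ 1.18 × 10⁷ mm⁴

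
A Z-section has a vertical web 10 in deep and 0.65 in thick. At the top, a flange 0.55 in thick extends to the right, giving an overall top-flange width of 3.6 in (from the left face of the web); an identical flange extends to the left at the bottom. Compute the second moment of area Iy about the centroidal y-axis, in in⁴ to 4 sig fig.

Treat the section as a set of non-overlapping primitives; coordinates are from the bounding-box lower-left.
Web: 0.65 × 10, A = 6.5 in², x = 3.275 in, Ī = 0.228854 in⁴.
Top flange (beyond web): 2.95 × 0.55, A = 1.6225 in², x = 5.075 in, Ī = 1.17665 in⁴.
Bottom flange (beyond web): 2.95 × 0.55, A = 1.6225 in², x = 1.475 in, Ī = 1.17665 in⁴.
Centroid: x̄ = ΣA·x / ΣA = 3.275 in.
Transfer each piece to the centroidal y-axis using Ī + A·d² with d = x − 3.275:
  web: d = 0 in → contributes +0.228854 in⁴
  top flange (beyond web): d = 1.8 in → contributes +6.43355 in⁴
  bottom flange (beyond web): d = -1.8 in → contributes +6.43355 in⁴
Total I = 13.096 in⁴.

Iy ≈ 13.10 in⁴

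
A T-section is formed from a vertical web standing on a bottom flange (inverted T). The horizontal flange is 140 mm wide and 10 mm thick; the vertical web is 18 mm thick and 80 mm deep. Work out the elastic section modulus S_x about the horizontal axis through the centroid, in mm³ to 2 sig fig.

Break the section into simple shapes (no overlaps), measuring from the bottom-left corner of the bounding box.
Flange: 140 × 10, A = 1 400 mm², y = 5 mm, Ī = 11 667 mm⁴.
Web: 18 × 80, A = 1 440 mm², y = 50 mm, Ī = 768 000 mm⁴.
Centroid: ȳ = ΣA·y / ΣA = 27.82 mm.
Transfer each piece to the horizontal axis through the centroid using Ī + A·d² with d = y − 27.82:
  flange: d = -22.82 mm → contributes +740 522 mm⁴
  web: d = 22.18 mm → contributes +1 476 609 mm⁴
Total I = 2 217 131 mm⁴.
Extreme fibre distance c = 62.18 mm; S = I/c = 35 655 mm³.

S_x ≈ 3.6 × 10⁴ mm³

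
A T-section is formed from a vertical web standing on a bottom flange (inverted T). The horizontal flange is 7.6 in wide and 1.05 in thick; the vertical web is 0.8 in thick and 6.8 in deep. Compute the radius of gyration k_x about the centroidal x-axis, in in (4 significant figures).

k_x ≈ 2.309 in

Decompose the section into non-overlapping parts with the origin at the bottom-left of its bounding rectangle.
Flange: 7.6 × 1.05, A = 7.98 in², y = 0.525 in, Ī = 0.733163 in⁴.
Web: 0.8 × 6.8, A = 5.44 in², y = 4.45 in, Ī = 20.9621 in⁴.
Centroid: ȳ = ΣA·y / ΣA = 2.11606 in.
Transfer each piece to the centroidal x-axis using Ī + A·d² with d = y − 2.11606:
  flange: d = -1.59106 in → contributes +20.9343 in⁴
  web: d = 2.33394 in → contributes +50.5954 in⁴
Total I = 71.5296 in⁴.
Radius of gyration: k = √(I/A) = √(71.5296 / 13.42) = 2.3087 in.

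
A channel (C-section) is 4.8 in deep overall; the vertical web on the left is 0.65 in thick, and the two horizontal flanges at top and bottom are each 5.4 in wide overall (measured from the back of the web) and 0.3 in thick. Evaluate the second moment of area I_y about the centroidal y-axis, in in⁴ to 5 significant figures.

Break the section into simple shapes (no overlaps), measuring from the bottom-left corner of the bounding box.
Web: 0.65 × 4.8, A = 3.12 in², x = 0.325 in, Ī = 0.10985 in⁴.
Top flange (beyond web): 4.75 × 0.3, A = 1.425 in², x = 3.025 in, Ī = 2.679297 in⁴.
Bottom flange (beyond web): 4.75 × 0.3, A = 1.425 in², x = 3.025 in, Ī = 2.679297 in⁴.
Centroid: x̄ = ΣA·x / ΣA = 1.613945 in.
Transfer each piece to the centroidal y-axis using Ī + A·d² with d = x − 1.613945:
  web: d = -1.288945 in → contributes +5.293351 in⁴
  top flange (beyond web): d = 1.411055 in → contributes +5.516582 in⁴
  bottom flange (beyond web): d = 1.411055 in → contributes +5.516582 in⁴
Total I = 16.32651 in⁴.

I_y ≈ 16.327 in⁴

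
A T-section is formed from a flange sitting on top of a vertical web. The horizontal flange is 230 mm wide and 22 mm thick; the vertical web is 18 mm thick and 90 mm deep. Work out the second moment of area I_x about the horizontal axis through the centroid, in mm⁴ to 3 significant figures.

Split into non-overlapping primitives; take the origin at the lower-left of the bounding box.
Flange: 230 × 22, A = 5 060 mm², y = 101 mm, Ī = 204 087 mm⁴.
Web: 18 × 90, A = 1 620 mm², y = 45 mm, Ī = 1 093 500 mm⁴.
Centroid: ȳ = ΣA·y / ΣA = 87.419 mm.
Transfer each piece to the horizontal axis through the centroid using Ī + A·d² with d = y − 87.419:
  flange: d = 13.581 mm → contributes +1 137 349 mm⁴
  web: d = -42.419 mm → contributes +4 008 504 mm⁴
Total I = 5 145 853 mm⁴.

I_x ≈ 5.15 × 10⁶ mm⁴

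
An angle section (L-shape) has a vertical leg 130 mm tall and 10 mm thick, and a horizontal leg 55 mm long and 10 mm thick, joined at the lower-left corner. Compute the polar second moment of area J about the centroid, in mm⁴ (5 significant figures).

Break the section into simple shapes (no overlaps), measuring from the bottom-left corner of the bounding box.
Vertical leg: 10 × 130, A = 1 300 mm², y = 65 mm, Ī = 1 830 833 mm⁴.
Horizontal leg (remainder): 45 × 10, A = 450 mm², y = 5 mm, Ī = 3 750 mm⁴.
Centroid: ȳ = ΣA·y / ΣA = 49.57143 mm.
Transfer each piece to the centroidal x-axis using Ī + A·d² with d = y − 49.57143:
  vertical leg: d = 15.42857 mm → contributes +2 140 286 mm⁴
  horizontal leg (remainder): d = -44.57143 mm → contributes +897725.5 mm⁴
Total I = 3 038 012 mm⁴.
For the y-axis: x̄ = 12.07143 mm.
Repeating about the centroidal y-axis gives I_y = 339574.4 mm⁴.
Polar second moment: J = I_x + I_y = 3 377 586 mm⁴.

J ≈ 3.3776 × 10⁶ mm⁴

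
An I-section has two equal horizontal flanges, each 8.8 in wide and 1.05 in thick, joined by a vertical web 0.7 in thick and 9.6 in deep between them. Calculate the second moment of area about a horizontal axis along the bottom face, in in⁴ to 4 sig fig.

I_base ≈ 1440 in⁴

Decompose the section into non-overlapping parts with the origin at the bottom-left of its bounding rectangle.
Bottom flange: 8.8 × 1.05, A = 9.24 in², y = 0.525 in, Ī = 0.848925 in⁴.
Web: 0.7 × 9.6, A = 6.72 in², y = 5.85 in, Ī = 51.6096 in⁴.
Top flange: 8.8 × 1.05, A = 9.24 in², y = 11.175 in, Ī = 0.848925 in⁴.
Transfer each piece to a horizontal axis along the bottom face using Ī + A·d² with d = y − 0:
  bottom flange: d = 0.525 in → contributes +3.3957 in⁴
  web: d = 5.85 in → contributes +281.585 in⁴
  top flange: d = 11.175 in → contributes +1154.75 in⁴
Total I = 1439.73 in⁴.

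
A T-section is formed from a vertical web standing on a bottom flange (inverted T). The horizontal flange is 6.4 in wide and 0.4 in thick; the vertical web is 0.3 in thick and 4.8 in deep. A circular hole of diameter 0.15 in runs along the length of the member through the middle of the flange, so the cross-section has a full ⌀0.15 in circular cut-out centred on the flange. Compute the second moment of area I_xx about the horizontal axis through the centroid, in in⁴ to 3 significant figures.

Break the section into simple shapes (no overlaps), measuring from the bottom-left corner of the bounding box.
Flange: 6.4 × 0.4, A = 2.56 in², y = 0.2 in, Ī = 0.034133 in⁴.
Web: 0.3 × 4.8, A = 1.44 in², y = 2.8 in, Ī = 2.7648 in⁴.
Hole (subtracted): ⌀0.15, A = 0.017671 in², y = 0.2 in, Ī = 0.00002485 in⁴.
Centroid: ȳ = ΣA·y / ΣA = 1.1402 in.
Transfer each piece to the horizontal axis through the centroid using Ī + A·d² with d = y − 1.1402:
  flange: d = -0.94015 in → contributes +2.2969 in⁴
  web: d = 1.6598 in → contributes +6.7321 in⁴
  hole: d = -0.94015 in → contributes −0.015644 in⁴
Total I = 9.0134 in⁴.

I_xx ≈ 9.01 in⁴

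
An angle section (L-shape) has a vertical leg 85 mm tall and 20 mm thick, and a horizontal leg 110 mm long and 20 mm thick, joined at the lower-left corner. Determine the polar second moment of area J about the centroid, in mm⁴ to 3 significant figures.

J ≈ 5.92 × 10⁶ mm⁴

Treat the section as a set of non-overlapping primitives; coordinates are from the bounding-box lower-left.
Vertical leg: 20 × 85, A = 1 700 mm², y = 42.5 mm, Ī = 1 023 542 mm⁴.
Horizontal leg (remainder): 90 × 20, A = 1 800 mm², y = 10 mm, Ī = 60 000 mm⁴.
Centroid: ȳ = ΣA·y / ΣA = 25.786 mm.
Transfer each piece to the centroidal x-axis using Ī + A·d² with d = y − 25.786:
  vertical leg: d = 16.714 mm → contributes +1 498 466 mm⁴
  horizontal leg (remainder): d = -15.786 mm → contributes +508 540 mm⁴
Total I = 2 007 006 mm⁴.
For the y-axis: x̄ = 38.286 mm.
Repeating about the centroidal y-axis gives I_y = 3 916 381 mm⁴.
Polar second moment: J = I_x + I_y = 5 923 387 mm⁴.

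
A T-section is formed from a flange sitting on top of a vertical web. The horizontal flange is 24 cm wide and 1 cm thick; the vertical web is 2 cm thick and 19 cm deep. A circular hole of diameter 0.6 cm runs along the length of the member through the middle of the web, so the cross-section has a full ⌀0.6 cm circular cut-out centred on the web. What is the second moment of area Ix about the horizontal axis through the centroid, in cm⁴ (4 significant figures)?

Ix ≈ 2612 cm⁴

Decompose the section into non-overlapping parts with the origin at the bottom-left of its bounding rectangle.
Flange: 24 × 1, A = 24 cm², y = 19.5 cm, Ī = 2 cm⁴.
Web: 2 × 19, A = 38 cm², y = 9.5 cm, Ī = 1143.17 cm⁴.
Hole (subtracted): ⌀0.6, A = 0.282743 cm², y = 9.5 cm, Ī = 0.00636173 cm⁴.
Centroid: ȳ = ΣA·y / ΣA = 13.3887 cm.
Transfer each piece to the horizontal axis through the centroid using Ī + A·d² with d = y − 13.3887:
  flange: d = 6.1113 cm → contributes +898.351 cm⁴
  web: d = -3.8887 cm → contributes +1717.8 cm⁴
  hole: d = -3.8887 cm → contributes −4.28201 cm⁴
Total I = 2611.87 cm⁴.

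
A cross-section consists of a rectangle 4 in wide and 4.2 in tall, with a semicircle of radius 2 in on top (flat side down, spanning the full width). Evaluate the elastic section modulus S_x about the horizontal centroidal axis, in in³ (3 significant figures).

S_x ≈ 20.1 in³

Split into non-overlapping primitives; take the origin at the lower-left of the bounding box.
Rectangular body: 4 × 4.2, A = 16.8 in², y = 2.1 in, Ī = 24.696 in⁴.
Semicircular cap: semicircle r = 2, A = 6.2832 in², y = 5.0488 in, Ī = 1.7561 in⁴.
Centroid: ȳ = ΣA·y / ΣA = 2.9027 in.
Transfer each piece to the horizontal centroidal axis using Ī + A·d² with d = y − 2.9027:
  rectangular body: d = -0.80266 in → contributes +35.52 in⁴
  semicircular cap: d = 2.1462 in → contributes +30.697 in⁴
Total I = 66.216 in⁴.
Extreme fibre distance c = 3.2973 in; S = I/c = 20.082 in³.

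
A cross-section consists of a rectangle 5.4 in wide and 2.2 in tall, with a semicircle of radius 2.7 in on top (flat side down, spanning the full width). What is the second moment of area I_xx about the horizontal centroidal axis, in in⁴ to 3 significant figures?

I_xx ≈ 40.0 in⁴

Break the section into simple shapes (no overlaps), measuring from the bottom-left corner of the bounding box.
Rectangular body: 5.4 × 2.2, A = 11.88 in², y = 1.1 in, Ī = 4.7916 in⁴.
Semicircular cap: semicircle r = 2.7, A = 11.451 in², y = 3.3459 in, Ī = 5.8329 in⁴.
Centroid: ȳ = ΣA·y / ΣA = 2.2023 in.
Transfer each piece to the horizontal centroidal axis using Ī + A·d² with d = y − 2.2023:
  rectangular body: d = -1.1023 in → contributes +19.227 in⁴
  semicircular cap: d = 1.1436 in → contributes +20.809 in⁴
Total I = 40.036 in⁴.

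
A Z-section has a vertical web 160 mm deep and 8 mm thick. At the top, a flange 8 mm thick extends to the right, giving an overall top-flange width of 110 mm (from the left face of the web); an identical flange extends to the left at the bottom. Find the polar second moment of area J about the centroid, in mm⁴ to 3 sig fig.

J ≈ 1.85 × 10⁷ mm⁴

Split into non-overlapping primitives; take the origin at the lower-left of the bounding box.
Web: 8 × 160, A = 1 280 mm², y = 80 mm, Ī = 2 730 667 mm⁴.
Top flange (beyond web): 102 × 8, A = 816 mm², y = 156 mm, Ī = 4 352 mm⁴.
Bottom flange (beyond web): 102 × 8, A = 816 mm², y = 4 mm, Ī = 4 352 mm⁴.
Centroid: ȳ = ΣA·y / ΣA = 80 mm.
Transfer each piece to the centroidal x-axis using Ī + A·d² with d = y − 80:
  web: d = 0 mm → contributes +2 730 667 mm⁴
  top flange (beyond web): d = 76 mm → contributes +4 717 568 mm⁴
  bottom flange (beyond web): d = -76 mm → contributes +4 717 568 mm⁴
Total I = 12 165 803 mm⁴.
For the y-axis: x̄ = 106 mm.
Repeating about the centroidal y-axis gives I_y = 6 358 571 mm⁴.
Polar second moment: J = I_x + I_y = 18 524 373 mm⁴.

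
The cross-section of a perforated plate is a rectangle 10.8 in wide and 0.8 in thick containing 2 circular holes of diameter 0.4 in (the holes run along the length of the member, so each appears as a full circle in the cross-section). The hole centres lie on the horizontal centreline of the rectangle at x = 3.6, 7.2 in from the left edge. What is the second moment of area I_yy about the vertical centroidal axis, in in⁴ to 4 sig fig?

Treat the section as a set of non-overlapping primitives; coordinates are from the bounding-box lower-left.
Plate: 10.8 × 0.8, A = 8.64 in², x = 5.4 in, Ī = 83.9808 in⁴.
Hole 1 (subtracted): ⌀0.4, A = 0.125664 in², x = 3.6 in, Ī = 0.00125664 in⁴.
Hole 2 (subtracted): ⌀0.4, A = 0.125664 in², x = 7.2 in, Ī = 0.00125664 in⁴.
By symmetry the centroid is at mid-width, x̄ = 5.4 in.
Transfer each piece to the vertical centroidal axis using Ī + A·d² with d = x − 5.4:
  plate: d = 0 in → contributes +83.9808 in⁴
  hole 1: d = -1.8 in → contributes −0.408407 in⁴
  hole 2: d = 1.8 in → contributes −0.408407 in⁴
Total I = 83.164 in⁴.

I_yy ≈ 83.16 in⁴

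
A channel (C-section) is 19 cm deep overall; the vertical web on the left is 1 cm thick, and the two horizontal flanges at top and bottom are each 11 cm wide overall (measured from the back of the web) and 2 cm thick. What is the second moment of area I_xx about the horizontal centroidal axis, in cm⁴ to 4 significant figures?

Split into non-overlapping primitives; take the origin at the lower-left of the bounding box.
Web: 1 × 19, A = 19 cm², y = 9.5 cm, Ī = 571.583 cm⁴.
Top flange (beyond web): 10 × 2, A = 20 cm², y = 18 cm, Ī = 6.66667 cm⁴.
Bottom flange (beyond web): 10 × 2, A = 20 cm², y = 1 cm, Ī = 6.66667 cm⁴.
By symmetry the centroid is at mid-height, ȳ = 9.5 cm.
Transfer each piece to the horizontal centroidal axis using Ī + A·d² with d = y − 9.5:
  web: d = 0 cm → contributes +571.583 cm⁴
  top flange (beyond web): d = 8.5 cm → contributes +1451.67 cm⁴
  bottom flange (beyond web): d = -8.5 cm → contributes +1451.67 cm⁴
Total I = 3474.92 cm⁴.

I_xx ≈ 3475 cm⁴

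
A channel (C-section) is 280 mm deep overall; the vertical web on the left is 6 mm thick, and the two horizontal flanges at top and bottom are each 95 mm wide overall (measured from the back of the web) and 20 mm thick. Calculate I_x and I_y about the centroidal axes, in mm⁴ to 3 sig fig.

I_x ≈ 7.13 × 10⁷ mm⁴, I_y ≈ 4.93 × 10⁶ mm⁴

Break the section into simple shapes (no overlaps), measuring from the bottom-left corner of the bounding box.
Web: 6 × 280, A = 1 680 mm², y = 140 mm, Ī = 10 976 000 mm⁴.
Top flange (beyond web): 89 × 20, A = 1 780 mm², y = 270 mm, Ī = 59 333 mm⁴.
Bottom flange (beyond web): 89 × 20, A = 1 780 mm², y = 10 mm, Ī = 59 333 mm⁴.
By symmetry the centroid is at mid-height, ȳ = 140 mm.
Transfer each piece to the centroidal x-axis using Ī + A·d² with d = y − 140:
  web: d = 0 mm → contributes +10 976 000 mm⁴
  top flange (beyond web): d = 130 mm → contributes +30 141 333 mm⁴
  bottom flange (beyond web): d = -130 mm → contributes +30 141 333 mm⁴
Total I = 71 258 667 mm⁴.
For the y-axis: x̄ = 35.271 mm.
Repeating about the centroidal y-axis gives I_y = 4 930 162 mm⁴.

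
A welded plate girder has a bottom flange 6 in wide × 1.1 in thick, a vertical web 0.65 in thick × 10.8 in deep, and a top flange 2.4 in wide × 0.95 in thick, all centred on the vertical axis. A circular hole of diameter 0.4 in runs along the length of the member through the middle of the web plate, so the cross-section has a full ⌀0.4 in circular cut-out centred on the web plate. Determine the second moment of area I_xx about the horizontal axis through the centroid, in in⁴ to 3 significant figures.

Split into non-overlapping primitives; take the origin at the lower-left of the bounding box.
Bottom plate: 6 × 1.1, A = 6.6 in², y = 0.55 in, Ī = 0.6655 in⁴.
Web plate: 0.65 × 10.8, A = 7.02 in², y = 6.5 in, Ī = 68.234 in⁴.
Top plate: 2.4 × 0.95, A = 2.28 in², y = 12.375 in, Ī = 0.17148 in⁴.
Hole (subtracted): ⌀0.4, A = 0.12566 in², y = 6.5 in, Ī = 0.0012566 in⁴.
Centroid: ȳ = ΣA·y / ΣA = 4.8597 in.
Transfer each piece to the horizontal axis through the centroid using Ī + A·d² with d = y − 4.8597:
  bottom plate: d = -4.3097 in → contributes +123.25 in⁴
  web plate: d = 1.6403 in → contributes +87.123 in⁴
  top plate: d = 7.5153 in → contributes +128.95 in⁴
  hole: d = 1.6403 in → contributes −0.33937 in⁴
Total I = 338.98 in⁴.

I_xx ≈ 339 in⁴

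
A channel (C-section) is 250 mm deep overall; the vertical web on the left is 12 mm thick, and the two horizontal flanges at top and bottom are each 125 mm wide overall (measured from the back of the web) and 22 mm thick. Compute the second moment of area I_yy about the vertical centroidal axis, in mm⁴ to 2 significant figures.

I_yy ≈ 1.3 × 10⁷ mm⁴

Treat the section as a set of non-overlapping primitives; coordinates are from the bounding-box lower-left.
Web: 12 × 250, A = 3 000 mm², x = 6 mm, Ī = 36 000 mm⁴.
Top flange (beyond web): 113 × 22, A = 2 486 mm², x = 68.5 mm, Ī = 2 645 311 mm⁴.
Bottom flange (beyond web): 113 × 22, A = 2 486 mm², x = 68.5 mm, Ī = 2 645 311 mm⁴.
Centroid: x̄ = ΣA·x / ΣA = 44.98 mm.
Transfer each piece to the vertical centroidal axis using Ī + A·d² with d = x − 44.98:
  web: d = -38.98 mm → contributes +4 594 363 mm⁴
  top flange (beyond web): d = 23.52 mm → contributes +4 020 521 mm⁴
  bottom flange (beyond web): d = 23.52 mm → contributes +4 020 521 mm⁴
Total I = 12 635 406 mm⁴.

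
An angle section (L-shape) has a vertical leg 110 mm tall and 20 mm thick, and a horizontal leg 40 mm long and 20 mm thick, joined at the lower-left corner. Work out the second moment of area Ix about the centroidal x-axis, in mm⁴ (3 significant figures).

Decompose the section into non-overlapping parts with the origin at the bottom-left of its bounding rectangle.
Vertical leg: 20 × 110, A = 2 200 mm², y = 55 mm, Ī = 2 218 333 mm⁴.
Horizontal leg (remainder): 20 × 20, A = 400 mm², y = 10 mm, Ī = 13 333 mm⁴.
Centroid: ȳ = ΣA·y / ΣA = 48.077 mm.
Transfer each piece to the centroidal x-axis using Ī + A·d² with d = y − 48.077:
  vertical leg: d = 6.9231 mm → contributes +2 323 777 mm⁴
  horizontal leg (remainder): d = -38.077 mm → contributes +593 274 mm⁴
Total I = 2 917 051 mm⁴.

Ix ≈ 2.92 × 10⁶ mm⁴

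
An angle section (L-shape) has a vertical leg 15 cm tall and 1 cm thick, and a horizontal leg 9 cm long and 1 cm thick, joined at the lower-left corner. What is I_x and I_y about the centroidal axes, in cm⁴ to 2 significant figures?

Decompose the section into non-overlapping parts with the origin at the bottom-left of its bounding rectangle.
Vertical leg: 1 × 15, A = 15 cm², y = 7.5 cm, Ī = 281.3 cm⁴.
Horizontal leg (remainder): 8 × 1, A = 8 cm², y = 0.5 cm, Ī = 0.6667 cm⁴.
Centroid: ȳ = ΣA·y / ΣA = 5.065 cm.
Transfer each piece to the centroidal x-axis using Ī + A·d² with d = y − 5.065:
  vertical leg: d = 2.435 cm → contributes +370.2 cm⁴
  horizontal leg (remainder): d = -4.565 cm → contributes +167.4 cm⁴
Total I = 537.6 cm⁴.
For the y-axis: x̄ = 2.065 cm.
Repeating about the centroidal y-axis gives I_y = 149.6 cm⁴.

I_x ≈ 540 cm⁴, I_y ≈ 150 cm⁴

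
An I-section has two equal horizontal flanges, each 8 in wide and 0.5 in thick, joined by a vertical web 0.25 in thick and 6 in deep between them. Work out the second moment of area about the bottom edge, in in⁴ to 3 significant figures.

I_base ≈ 206 in⁴

Split into non-overlapping primitives; take the origin at the lower-left of the bounding box.
Bottom flange: 8 × 0.5, A = 4 in², y = 0.25 in, Ī = 0.083333 in⁴.
Web: 0.25 × 6, A = 1.5 in², y = 3.5 in, Ī = 4.5 in⁴.
Top flange: 8 × 0.5, A = 4 in², y = 6.75 in, Ī = 0.083333 in⁴.
Transfer each piece to the bottom edge using Ī + A·d² with d = y − 0:
  bottom flange: d = 0.25 in → contributes +0.33333 in⁴
  web: d = 3.5 in → contributes +22.875 in⁴
  top flange: d = 6.75 in → contributes +182.33 in⁴
Total I = 205.54 in⁴.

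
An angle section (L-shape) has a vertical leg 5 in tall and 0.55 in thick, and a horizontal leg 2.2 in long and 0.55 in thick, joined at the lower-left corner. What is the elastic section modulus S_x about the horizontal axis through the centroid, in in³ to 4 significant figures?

S_x ≈ 2.991 in³

Split into non-overlapping primitives; take the origin at the lower-left of the bounding box.
Vertical leg: 0.55 × 5, A = 2.75 in², y = 2.5 in, Ī = 5.72917 in⁴.
Horizontal leg (remainder): 1.65 × 0.55, A = 0.9075 in², y = 0.275 in, Ī = 0.0228766 in⁴.
Centroid: ȳ = ΣA·y / ΣA = 1.94793 in.
Transfer each piece to the horizontal axis through the centroid using Ī + A·d² with d = y − 1.94793:
  vertical leg: d = 0.552068 in → contributes +6.56731 in⁴
  horizontal leg (remainder): d = -1.67293 in → contributes +2.5627 in⁴
Total I = 9.13001 in⁴.
Extreme fibre distance c = 3.05207 in; S = I/c = 2.99142 in³.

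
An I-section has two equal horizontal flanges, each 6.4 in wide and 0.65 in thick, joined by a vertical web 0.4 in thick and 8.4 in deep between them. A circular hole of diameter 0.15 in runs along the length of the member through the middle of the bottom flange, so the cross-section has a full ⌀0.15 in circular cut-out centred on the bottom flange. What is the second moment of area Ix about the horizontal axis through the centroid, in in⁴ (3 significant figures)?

Split into non-overlapping primitives; take the origin at the lower-left of the bounding box.
Bottom flange: 6.4 × 0.65, A = 4.16 in², y = 0.325 in, Ī = 0.14647 in⁴.
Web: 0.4 × 8.4, A = 3.36 in², y = 4.85 in, Ī = 19.757 in⁴.
Top flange: 6.4 × 0.65, A = 4.16 in², y = 9.375 in, Ī = 0.14647 in⁴.
Hole (subtracted): ⌀0.15, A = 0.017671 in², y = 0.325 in, Ī = 0.00002485 in⁴.
Centroid: ȳ = ΣA·y / ΣA = 4.8569 in.
Transfer each piece to the horizontal axis through the centroid using Ī + A·d² with d = y − 4.8569:
  bottom flange: d = -4.5319 in → contributes +85.583 in⁴
  web: d = -0.0068566 in → contributes +19.757 in⁴
  top flange: d = 4.5181 in → contributes +85.067 in⁴
  hole: d = -4.5319 in → contributes −0.36296 in⁴
Total I = 190.04 in⁴.

Ix ≈ 190 in⁴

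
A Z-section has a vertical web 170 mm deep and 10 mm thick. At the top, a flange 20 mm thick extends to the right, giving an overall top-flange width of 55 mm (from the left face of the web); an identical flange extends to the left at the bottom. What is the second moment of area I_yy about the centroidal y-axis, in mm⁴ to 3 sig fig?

I_yy ≈ 1.68 × 10⁶ mm⁴

Treat the section as a set of non-overlapping primitives; coordinates are from the bounding-box lower-left.
Web: 10 × 170, A = 1 700 mm², x = 50 mm, Ī = 14 167 mm⁴.
Top flange (beyond web): 45 × 20, A = 900 mm², x = 77.5 mm, Ī = 151 875 mm⁴.
Bottom flange (beyond web): 45 × 20, A = 900 mm², x = 22.5 mm, Ī = 151 875 mm⁴.
Centroid: x̄ = ΣA·x / ΣA = 50 mm.
Transfer each piece to the centroidal y-axis using Ī + A·d² with d = x − 50:
  web: d = 0 mm → contributes +14 167 mm⁴
  top flange (beyond web): d = 27.5 mm → contributes +832 500 mm⁴
  bottom flange (beyond web): d = -27.5 mm → contributes +832 500 mm⁴
Total I = 1 679 167 mm⁴.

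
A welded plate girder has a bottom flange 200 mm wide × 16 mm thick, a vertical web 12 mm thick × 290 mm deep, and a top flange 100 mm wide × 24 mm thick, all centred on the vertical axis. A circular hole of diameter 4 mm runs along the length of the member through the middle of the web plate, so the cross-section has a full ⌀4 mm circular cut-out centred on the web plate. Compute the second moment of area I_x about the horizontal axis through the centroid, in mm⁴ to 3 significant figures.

Decompose the section into non-overlapping parts with the origin at the bottom-left of its bounding rectangle.
Bottom plate: 200 × 16, A = 3 200 mm², y = 8 mm, Ī = 68 267 mm⁴.
Web plate: 12 × 290, A = 3 480 mm², y = 161 mm, Ī = 24 389 000 mm⁴.
Top plate: 100 × 24, A = 2 400 mm², y = 318 mm, Ī = 115 200 mm⁴.
Hole (subtracted): ⌀4, A = 12.566 mm², y = 161 mm, Ī = 12.566 mm⁴.
Centroid: ȳ = ΣA·y / ΣA = 148.56 mm.
Transfer each piece to the horizontal axis through the centroid using Ī + A·d² with d = y − 148.56:
  bottom plate: d = -140.56 mm → contributes +63 290 919 mm⁴
  web plate: d = 12.44 mm → contributes +24 927 553 mm⁴
  top plate: d = 169.44 mm → contributes +69 019 094 mm⁴
  hole: d = 12.44 mm → contributes −1957.3 mm⁴
Total I = 157 235 608 mm⁴.

I_x ≈ 1.57 × 10⁸ mm⁴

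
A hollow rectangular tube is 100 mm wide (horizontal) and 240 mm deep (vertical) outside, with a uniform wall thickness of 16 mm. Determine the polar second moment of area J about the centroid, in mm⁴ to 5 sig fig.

Split into non-overlapping primitives; take the origin at the lower-left of the bounding box.
Outer rectangle: 100 × 240, A = 24 000 mm², y = 120 mm, Ī = 115 200 000 mm⁴.
Inner void (subtracted): 68 × 208, A = 14 144 mm², y = 120 mm, Ī = 50 993 835 mm⁴.
By symmetry the centroid is at mid-height, ȳ = 120 mm.
All pieces are centred on the centroidal x-axis, so I = ΣĪ (holes subtracted) = 64 206 165 mm⁴.
Repeating about the centroidal y-axis gives I_y = 14 549 845 mm⁴.
Polar second moment: J = I_x + I_y = 78 756 011 mm⁴.

J ≈ 7.8756 × 10⁷ mm⁴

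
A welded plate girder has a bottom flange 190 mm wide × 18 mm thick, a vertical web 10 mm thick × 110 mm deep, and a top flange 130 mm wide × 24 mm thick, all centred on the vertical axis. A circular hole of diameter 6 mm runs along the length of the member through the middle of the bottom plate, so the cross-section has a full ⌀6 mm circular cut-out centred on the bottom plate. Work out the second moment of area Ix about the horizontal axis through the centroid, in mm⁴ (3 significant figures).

Treat the section as a set of non-overlapping primitives; coordinates are from the bounding-box lower-left.
Bottom plate: 190 × 18, A = 3 420 mm², y = 9 mm, Ī = 92 340 mm⁴.
Web plate: 10 × 110, A = 1 100 mm², y = 73 mm, Ī = 1 109 167 mm⁴.
Top plate: 130 × 24, A = 3 120 mm², y = 140 mm, Ī = 149 760 mm⁴.
Hole (subtracted): ⌀6, A = 28.274 mm², y = 9 mm, Ī = 63.617 mm⁴.
Centroid: ȳ = ΣA·y / ΣA = 71.945 mm.
Transfer each piece to the horizontal axis through the centroid using Ī + A·d² with d = y − 71.945:
  bottom plate: d = -62.945 mm → contributes +13 642 626 mm⁴
  web plate: d = 1.055 mm → contributes +1 110 391 mm⁴
  top plate: d = 68.055 mm → contributes +14 599 991 mm⁴
  hole: d = -62.945 mm → contributes −112 089 mm⁴
Total I = 29 240 919 mm⁴.

Ix ≈ 2.92 × 10⁷ mm⁴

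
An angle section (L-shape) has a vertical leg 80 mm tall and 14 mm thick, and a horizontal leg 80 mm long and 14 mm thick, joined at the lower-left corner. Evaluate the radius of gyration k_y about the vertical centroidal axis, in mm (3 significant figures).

k_y ≈ 23.9 mm

Break the section into simple shapes (no overlaps), measuring from the bottom-left corner of the bounding box.
Vertical leg: 14 × 80, A = 1 120 mm², x = 7 mm, Ī = 18 293 mm⁴.
Horizontal leg (remainder): 66 × 14, A = 924 mm², x = 47 mm, Ī = 335 412 mm⁴.
Centroid: x̄ = ΣA·x / ΣA = 25.082 mm.
Transfer each piece to the vertical centroidal axis using Ī + A·d² with d = x − 25.082:
  vertical leg: d = -18.082 mm → contributes +384 495 mm⁴
  horizontal leg (remainder): d = 21.918 mm → contributes +779 293 mm⁴
Total I = 1 163 788 mm⁴.
Radius of gyration: k = √(I/A) = √(1 163 788 / 2 044) = 23.861 mm.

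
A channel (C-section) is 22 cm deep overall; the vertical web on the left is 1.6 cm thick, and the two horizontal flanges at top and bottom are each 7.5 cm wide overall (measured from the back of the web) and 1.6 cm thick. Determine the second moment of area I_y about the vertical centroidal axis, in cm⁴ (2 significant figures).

Treat the section as a set of non-overlapping primitives; coordinates are from the bounding-box lower-left.
Web: 1.6 × 22, A = 35.2 cm², x = 0.8 cm, Ī = 7.509 cm⁴.
Top flange (beyond web): 5.9 × 1.6, A = 9.44 cm², x = 4.55 cm, Ī = 27.38 cm⁴.
Bottom flange (beyond web): 5.9 × 1.6, A = 9.44 cm², x = 4.55 cm, Ī = 27.38 cm⁴.
Centroid: x̄ = ΣA·x / ΣA = 2.109 cm.
Transfer each piece to the vertical centroidal axis using Ī + A·d² with d = x − 2.109:
  web: d = -1.309 cm → contributes +67.84 cm⁴
  top flange (beyond web): d = 2.441 cm → contributes +83.62 cm⁴
  bottom flange (beyond web): d = 2.441 cm → contributes +83.62 cm⁴
Total I = 235.1 cm⁴.

I_y ≈ 240 cm⁴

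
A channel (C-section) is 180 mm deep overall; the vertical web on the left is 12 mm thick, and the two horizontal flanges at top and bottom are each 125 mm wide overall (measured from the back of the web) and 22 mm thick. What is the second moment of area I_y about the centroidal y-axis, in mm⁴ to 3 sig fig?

I_y ≈ 1.12 × 10⁷ mm⁴

Decompose the section into non-overlapping parts with the origin at the bottom-left of its bounding rectangle.
Web: 12 × 180, A = 2 160 mm², x = 6 mm, Ī = 25 920 mm⁴.
Top flange (beyond web): 113 × 22, A = 2 486 mm², x = 68.5 mm, Ī = 2 645 311 mm⁴.
Bottom flange (beyond web): 113 × 22, A = 2 486 mm², x = 68.5 mm, Ī = 2 645 311 mm⁴.
Centroid: x̄ = ΣA·x / ΣA = 49.571 mm.
Transfer each piece to the centroidal y-axis using Ī + A·d² with d = x − 49.571:
  web: d = -43.571 mm → contributes +4 126 576 mm⁴
  top flange (beyond web): d = 18.929 mm → contributes +3 536 041 mm⁴
  bottom flange (beyond web): d = 18.929 mm → contributes +3 536 041 mm⁴
Total I = 11 198 658 mm⁴.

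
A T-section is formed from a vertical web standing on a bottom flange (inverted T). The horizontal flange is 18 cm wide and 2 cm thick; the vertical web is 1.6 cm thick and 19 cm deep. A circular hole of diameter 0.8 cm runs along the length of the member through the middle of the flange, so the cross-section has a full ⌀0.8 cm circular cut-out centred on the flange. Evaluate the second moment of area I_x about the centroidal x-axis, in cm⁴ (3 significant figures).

Decompose the section into non-overlapping parts with the origin at the bottom-left of its bounding rectangle.
Flange: 18 × 2, A = 36 cm², y = 1 cm, Ī = 12 cm⁴.
Web: 1.6 × 19, A = 30.4 cm², y = 11.5 cm, Ī = 914.53 cm⁴.
Hole (subtracted): ⌀0.8, A = 0.50265 cm², y = 1 cm, Ī = 0.020106 cm⁴.
Centroid: ȳ = ΣA·y / ΣA = 5.8439 cm.
Transfer each piece to the centroidal x-axis using Ī + A·d² with d = y − 5.8439:
  flange: d = -4.8439 cm → contributes +856.68 cm⁴
  web: d = 5.6561 cm → contributes +1887.1 cm⁴
  hole: d = -4.8439 cm → contributes −11.814 cm⁴
Total I = 2731.9 cm⁴.

I_x ≈ 2730 cm⁴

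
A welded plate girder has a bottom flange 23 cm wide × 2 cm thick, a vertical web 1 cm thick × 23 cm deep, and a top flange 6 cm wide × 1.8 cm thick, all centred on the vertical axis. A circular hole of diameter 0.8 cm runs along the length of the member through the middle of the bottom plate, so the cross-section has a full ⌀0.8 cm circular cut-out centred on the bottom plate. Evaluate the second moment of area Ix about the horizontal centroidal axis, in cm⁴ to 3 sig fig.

Split into non-overlapping primitives; take the origin at the lower-left of the bounding box.
Bottom plate: 23 × 2, A = 46 cm², y = 1 cm, Ī = 15.333 cm⁴.
Web plate: 1 × 23, A = 23 cm², y = 13.5 cm, Ī = 1013.9 cm⁴.
Top plate: 6 × 1.8, A = 10.8 cm², y = 25.9 cm, Ī = 2.916 cm⁴.
Hole (subtracted): ⌀0.8, A = 0.50265 cm², y = 1 cm, Ī = 0.020106 cm⁴.
Centroid: ȳ = ΣA·y / ΣA = 8.0169 cm.
Transfer each piece to the horizontal centroidal axis using Ī + A·d² with d = y − 8.0169:
  bottom plate: d = -7.0169 cm → contributes +2280.2 cm⁴
  web plate: d = 5.4831 cm → contributes +1705.4 cm⁴
  top plate: d = 17.883 cm → contributes +3456.8 cm⁴
  hole: d = -7.0169 cm → contributes −24.769 cm⁴
Total I = 7417.7 cm⁴.

Ix ≈ 7420 cm⁴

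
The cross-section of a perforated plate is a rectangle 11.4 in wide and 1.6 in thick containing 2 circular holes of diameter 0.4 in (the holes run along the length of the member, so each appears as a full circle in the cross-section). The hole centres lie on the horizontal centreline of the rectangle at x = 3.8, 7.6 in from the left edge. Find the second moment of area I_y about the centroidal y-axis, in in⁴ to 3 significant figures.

Decompose the section into non-overlapping parts with the origin at the bottom-left of its bounding rectangle.
Plate: 11.4 × 1.6, A = 18.24 in², x = 5.7 in, Ī = 197.54 in⁴.
Hole 1 (subtracted): ⌀0.4, A = 0.12566 in², x = 3.8 in, Ī = 0.0012566 in⁴.
Hole 2 (subtracted): ⌀0.4, A = 0.12566 in², x = 7.6 in, Ī = 0.0012566 in⁴.
By symmetry the centroid is at mid-width, x̄ = 5.7 in.
Transfer each piece to the centroidal y-axis using Ī + A·d² with d = x − 5.7:
  plate: d = 0 in → contributes +197.54 in⁴
  hole 1: d = -1.9 in → contributes −0.4549 in⁴
  hole 2: d = 1.9 in → contributes −0.4549 in⁴
Total I = 196.63 in⁴.

I_y ≈ 197 in⁴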